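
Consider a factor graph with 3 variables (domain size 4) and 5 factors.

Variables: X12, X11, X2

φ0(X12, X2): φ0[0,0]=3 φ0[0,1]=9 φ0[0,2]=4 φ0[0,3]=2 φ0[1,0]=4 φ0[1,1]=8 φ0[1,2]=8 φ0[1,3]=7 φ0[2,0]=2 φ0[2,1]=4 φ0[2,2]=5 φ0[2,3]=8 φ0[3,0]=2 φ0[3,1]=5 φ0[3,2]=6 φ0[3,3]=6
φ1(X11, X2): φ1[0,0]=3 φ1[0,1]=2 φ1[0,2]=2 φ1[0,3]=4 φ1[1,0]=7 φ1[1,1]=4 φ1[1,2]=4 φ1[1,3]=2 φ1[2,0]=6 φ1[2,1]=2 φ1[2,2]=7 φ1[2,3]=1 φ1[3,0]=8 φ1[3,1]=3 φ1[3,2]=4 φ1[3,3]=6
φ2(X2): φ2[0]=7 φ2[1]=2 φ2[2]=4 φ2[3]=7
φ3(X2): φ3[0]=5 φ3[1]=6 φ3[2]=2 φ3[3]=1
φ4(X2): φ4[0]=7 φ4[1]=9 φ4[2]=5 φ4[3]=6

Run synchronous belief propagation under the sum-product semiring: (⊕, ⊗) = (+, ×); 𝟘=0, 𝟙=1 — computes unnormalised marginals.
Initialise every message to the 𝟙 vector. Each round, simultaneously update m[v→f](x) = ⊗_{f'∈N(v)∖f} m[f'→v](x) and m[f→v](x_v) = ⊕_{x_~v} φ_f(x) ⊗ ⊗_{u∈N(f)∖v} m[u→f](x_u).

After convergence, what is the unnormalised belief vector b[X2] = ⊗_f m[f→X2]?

b[X2] = [64680, 30888, 15640, 12558]

init: all messages = 𝟙 over 4 values
r1 m[φ0→X12] = [18, 27, 19, 19]
r1 m[φ0→X2] = [11, 26, 23, 23]
r1 m[φ1→X11] = [11, 17, 16, 21]
r1 m[φ1→X2] = [24, 11, 17, 13]
r1 m[φ2→X2] = [7, 2, 4, 7]
r1 m[φ3→X2] = [5, 6, 2, 1]
r1 m[φ4→X2] = [7, 9, 5, 6]
r1 m[X12→φ0] = [1, 1, 1, 1]
r1 m[X11→φ1] = [1, 1, 1, 1]
r1 m[X2→φ0] = [1, 1, 1, 1]
r1 m[X2→φ1] = [1, 1, 1, 1]
r1 m[X2→φ2] = [1, 1, 1, 1]
r1 m[X2→φ3] = [1, 1, 1, 1]
r1 m[X2→φ4] = [1, 1, 1, 1]
r2 m[φ0→X12] = [18, 27, 19, 19]
r2 m[φ0→X2] = [11, 26, 23, 23]
r2 m[φ1→X11] = [11, 17, 16, 21]
r2 m[φ1→X2] = [24, 11, 17, 13]
r2 m[φ2→X2] = [7, 2, 4, 7]
r2 m[φ3→X2] = [5, 6, 2, 1]
r2 m[φ4→X2] = [7, 9, 5, 6]
r2 m[X12→φ0] = [1, 1, 1, 1]
r2 m[X11→φ1] = [1, 1, 1, 1]
r2 m[X2→φ0] = [5880, 1188, 680, 546]
r2 m[X2→φ1] = [2695, 2808, 920, 966]
r2 m[X2→φ2] = [9240, 15444, 3910, 1794]
r2 m[X2→φ3] = [12936, 5148, 7820, 12558]
r2 m[X2→φ4] = [9240, 3432, 3128, 2093]
r3 m[φ0→X12] = [32144, 42286, 24280, 25056]
r3 m[φ0→X2] = [11, 26, 23, 23]
r3 m[φ1→X11] = [19405, 35709, 29192, 39460]
r3 m[φ1→X2] = [24, 11, 17, 13]
r3 m[φ2→X2] = [7, 2, 4, 7]
r3 m[φ3→X2] = [5, 6, 2, 1]
r3 m[φ4→X2] = [7, 9, 5, 6]
r3 m[X12→φ0] = [1, 1, 1, 1]
r3 m[X11→φ1] = [1, 1, 1, 1]
r3 m[X2→φ0] = [5880, 1188, 680, 546]
r3 m[X2→φ1] = [2695, 2808, 920, 966]
r3 m[X2→φ2] = [9240, 15444, 3910, 1794]
r3 m[X2→φ3] = [12936, 5148, 7820, 12558]
r3 m[X2→φ4] = [9240, 3432, 3128, 2093]
r4 m[φ0→X12] = [32144, 42286, 24280, 25056]
r4 m[φ0→X2] = [11, 26, 23, 23]
r4 m[φ1→X11] = [19405, 35709, 29192, 39460]
r4 m[φ1→X2] = [24, 11, 17, 13]
r4 m[φ2→X2] = [7, 2, 4, 7]
r4 m[φ3→X2] = [5, 6, 2, 1]
r4 m[φ4→X2] = [7, 9, 5, 6]
r4 m[X12→φ0] = [1, 1, 1, 1]
r4 m[X11→φ1] = [1, 1, 1, 1]
r4 m[X2→φ0] = [5880, 1188, 680, 546]
r4 m[X2→φ1] = [2695, 2808, 920, 966]
r4 m[X2→φ2] = [9240, 15444, 3910, 1794]
r4 m[X2→φ3] = [12936, 5148, 7820, 12558]
r4 m[X2→φ4] = [9240, 3432, 3128, 2093]
fixed point reached at round 4
b[X2] = ⊗ incoming = [64680, 30888, 15640, 12558]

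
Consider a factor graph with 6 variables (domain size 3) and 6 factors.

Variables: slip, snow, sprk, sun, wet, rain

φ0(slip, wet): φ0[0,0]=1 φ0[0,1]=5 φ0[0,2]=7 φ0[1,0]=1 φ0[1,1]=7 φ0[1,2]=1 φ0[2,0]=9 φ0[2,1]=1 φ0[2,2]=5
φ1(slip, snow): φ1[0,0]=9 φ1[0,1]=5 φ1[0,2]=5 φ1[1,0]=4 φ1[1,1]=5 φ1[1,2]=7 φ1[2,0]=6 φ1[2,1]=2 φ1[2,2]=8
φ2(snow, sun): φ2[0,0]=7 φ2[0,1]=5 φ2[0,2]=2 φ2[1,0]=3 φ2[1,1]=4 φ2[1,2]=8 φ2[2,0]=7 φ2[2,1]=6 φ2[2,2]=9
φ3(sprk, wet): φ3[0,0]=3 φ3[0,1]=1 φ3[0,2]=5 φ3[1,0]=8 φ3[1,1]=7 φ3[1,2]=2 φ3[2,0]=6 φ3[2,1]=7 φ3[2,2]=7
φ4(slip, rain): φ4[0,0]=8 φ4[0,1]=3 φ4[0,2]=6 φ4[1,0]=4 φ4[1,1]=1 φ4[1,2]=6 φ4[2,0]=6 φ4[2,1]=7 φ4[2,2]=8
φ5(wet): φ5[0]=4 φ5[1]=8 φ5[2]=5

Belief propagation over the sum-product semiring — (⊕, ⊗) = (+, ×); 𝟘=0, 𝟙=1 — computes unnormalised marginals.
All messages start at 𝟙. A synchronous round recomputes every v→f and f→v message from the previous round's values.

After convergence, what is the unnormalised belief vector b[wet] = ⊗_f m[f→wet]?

init: all messages = 𝟙 over 3 values
r1 m[φ0→slip] = [13, 9, 15]
r1 m[φ0→wet] = [11, 13, 13]
r1 m[φ1→slip] = [19, 16, 16]
r1 m[φ1→snow] = [19, 12, 20]
r1 m[φ2→snow] = [14, 15, 22]
r1 m[φ2→sun] = [17, 15, 19]
r1 m[φ3→sprk] = [9, 17, 20]
r1 m[φ3→wet] = [17, 15, 14]
r1 m[φ4→slip] = [17, 11, 21]
r1 m[φ4→rain] = [18, 11, 20]
r1 m[φ5→wet] = [4, 8, 5]
r1 m[slip→φ0] = [1, 1, 1]
r1 m[slip→φ1] = [1, 1, 1]
r1 m[slip→φ4] = [1, 1, 1]
r1 m[snow→φ1] = [1, 1, 1]
r1 m[snow→φ2] = [1, 1, 1]
r1 m[sprk→φ3] = [1, 1, 1]
r1 m[sun→φ2] = [1, 1, 1]
r1 m[wet→φ0] = [1, 1, 1]
r1 m[wet→φ3] = [1, 1, 1]
r1 m[wet→φ5] = [1, 1, 1]
r1 m[rain→φ4] = [1, 1, 1]
r2 m[φ0→slip] = [13, 9, 15]
r2 m[φ0→wet] = [11, 13, 13]
r2 m[φ1→slip] = [19, 16, 16]
r2 m[φ1→snow] = [19, 12, 20]
r2 m[φ2→snow] = [14, 15, 22]
r2 m[φ2→sun] = [17, 15, 19]
r2 m[φ3→sprk] = [9, 17, 20]
r2 m[φ3→wet] = [17, 15, 14]
r2 m[φ4→slip] = [17, 11, 21]
r2 m[φ4→rain] = [18, 11, 20]
r2 m[φ5→wet] = [4, 8, 5]
r2 m[slip→φ0] = [323, 176, 336]
r2 m[slip→φ1] = [221, 99, 315]
r2 m[slip→φ4] = [247, 144, 240]
r2 m[snow→φ1] = [14, 15, 22]
r2 m[snow→φ2] = [19, 12, 20]
r2 m[sprk→φ3] = [1, 1, 1]
r2 m[sun→φ2] = [1, 1, 1]
r2 m[wet→φ0] = [68, 120, 70]
r2 m[wet→φ3] = [44, 104, 65]
r2 m[wet→φ5] = [187, 195, 182]
r2 m[rain→φ4] = [1, 1, 1]
r3 m[φ0→slip] = [1158, 978, 1082]
r3 m[φ0→wet] = [3523, 3183, 4117]
r3 m[φ1→slip] = [311, 285, 290]
r3 m[φ1→snow] = [4275, 2230, 4318]
r3 m[φ2→snow] = [14, 15, 22]
r3 m[φ2→sun] = [309, 263, 314]
r3 m[φ3→sprk] = [561, 1210, 1447]
r3 m[φ3→wet] = [17, 15, 14]
r3 m[φ4→slip] = [17, 11, 21]
r3 m[φ4→rain] = [3992, 2565, 4266]
r3 m[φ5→wet] = [4, 8, 5]
r3 m[slip→φ0] = [323, 176, 336]
r3 m[slip→φ1] = [221, 99, 315]
r3 m[slip→φ4] = [247, 144, 240]
r3 m[snow→φ1] = [14, 15, 22]
r3 m[snow→φ2] = [19, 12, 20]
r3 m[sprk→φ3] = [1, 1, 1]
r3 m[sun→φ2] = [1, 1, 1]
r3 m[wet→φ0] = [68, 120, 70]
r3 m[wet→φ3] = [44, 104, 65]
r3 m[wet→φ5] = [187, 195, 182]
r3 m[rain→φ4] = [1, 1, 1]
r4 m[φ0→slip] = [1158, 978, 1082]
r4 m[φ0→wet] = [3523, 3183, 4117]
r4 m[φ1→slip] = [311, 285, 290]
r4 m[φ1→snow] = [4275, 2230, 4318]
r4 m[φ2→snow] = [14, 15, 22]
r4 m[φ2→sun] = [309, 263, 314]
r4 m[φ3→sprk] = [561, 1210, 1447]
r4 m[φ3→wet] = [17, 15, 14]
r4 m[φ4→slip] = [17, 11, 21]
r4 m[φ4→rain] = [3992, 2565, 4266]
r4 m[φ5→wet] = [4, 8, 5]
r4 m[slip→φ0] = [5287, 3135, 6090]
r4 m[slip→φ1] = [19686, 10758, 22722]
r4 m[slip→φ4] = [360138, 278730, 313780]
r4 m[snow→φ1] = [14, 15, 22]
r4 m[snow→φ2] = [4275, 2230, 4318]
r4 m[sprk→φ3] = [1, 1, 1]
r4 m[sun→φ2] = [1, 1, 1]
r4 m[wet→φ0] = [68, 120, 70]
r4 m[wet→φ3] = [14092, 25464, 20585]
r4 m[wet→φ5] = [59891, 47745, 57638]
r4 m[rain→φ4] = [1, 1, 1]
r5 m[φ0→slip] = [1158, 978, 1082]
r5 m[φ0→wet] = [63232, 54470, 70594]
r5 m[φ1→slip] = [311, 285, 290]
r5 m[φ1→snow] = [356538, 197664, 355512]
r5 m[φ2→snow] = [14, 15, 22]
r5 m[φ2→sun] = [66841, 56203, 65252]
r5 m[φ3→sprk] = [170665, 332154, 406895]
r5 m[φ3→wet] = [17, 15, 14]
r5 m[φ4→slip] = [17, 11, 21]
r5 m[φ4→rain] = [5878704, 3555604, 6343448]
r5 m[φ5→wet] = [4, 8, 5]
r5 m[slip→φ0] = [5287, 3135, 6090]
r5 m[slip→φ1] = [19686, 10758, 22722]
r5 m[slip→φ4] = [360138, 278730, 313780]
r5 m[snow→φ1] = [14, 15, 22]
r5 m[snow→φ2] = [4275, 2230, 4318]
r5 m[sprk→φ3] = [1, 1, 1]
r5 m[sun→φ2] = [1, 1, 1]
r5 m[wet→φ0] = [68, 120, 70]
r5 m[wet→φ3] = [14092, 25464, 20585]
r5 m[wet→φ5] = [59891, 47745, 57638]
r5 m[rain→φ4] = [1, 1, 1]
r6 m[φ0→slip] = [1158, 978, 1082]
r6 m[φ0→wet] = [63232, 54470, 70594]
r6 m[φ1→slip] = [311, 285, 290]
r6 m[φ1→snow] = [356538, 197664, 355512]
r6 m[φ2→snow] = [14, 15, 22]
r6 m[φ2→sun] = [66841, 56203, 65252]
r6 m[φ3→sprk] = [170665, 332154, 406895]
r6 m[φ3→wet] = [17, 15, 14]
r6 m[φ4→slip] = [17, 11, 21]
r6 m[φ4→rain] = [5878704, 3555604, 6343448]
r6 m[φ5→wet] = [4, 8, 5]
r6 m[slip→φ0] = [5287, 3135, 6090]
r6 m[slip→φ1] = [19686, 10758, 22722]
r6 m[slip→φ4] = [360138, 278730, 313780]
r6 m[snow→φ1] = [14, 15, 22]
r6 m[snow→φ2] = [356538, 197664, 355512]
r6 m[sprk→φ3] = [1, 1, 1]
r6 m[sun→φ2] = [1, 1, 1]
r6 m[wet→φ0] = [68, 120, 70]
r6 m[wet→φ3] = [252928, 435760, 352970]
r6 m[wet→φ5] = [1074944, 817050, 988316]
r6 m[rain→φ4] = [1, 1, 1]
r7 m[φ0→slip] = [1158, 978, 1082]
r7 m[φ0→wet] = [63232, 54470, 70594]
r7 m[φ1→slip] = [311, 285, 290]
r7 m[φ1→snow] = [356538, 197664, 355512]
r7 m[φ2→snow] = [14, 15, 22]
r7 m[φ2→sun] = [5577342, 4706418, 5493996]
r7 m[φ3→sprk] = [2959394, 5779684, 7038678]
r7 m[φ3→wet] = [17, 15, 14]
r7 m[φ4→slip] = [17, 11, 21]
r7 m[φ4→rain] = [5878704, 3555604, 6343448]
r7 m[φ5→wet] = [4, 8, 5]
r7 m[slip→φ0] = [5287, 3135, 6090]
r7 m[slip→φ1] = [19686, 10758, 22722]
r7 m[slip→φ4] = [360138, 278730, 313780]
r7 m[snow→φ1] = [14, 15, 22]
r7 m[snow→φ2] = [356538, 197664, 355512]
r7 m[sprk→φ3] = [1, 1, 1]
r7 m[sun→φ2] = [1, 1, 1]
r7 m[wet→φ0] = [68, 120, 70]
r7 m[wet→φ3] = [252928, 435760, 352970]
r7 m[wet→φ5] = [1074944, 817050, 988316]
r7 m[rain→φ4] = [1, 1, 1]
r8 m[φ0→slip] = [1158, 978, 1082]
r8 m[φ0→wet] = [63232, 54470, 70594]
r8 m[φ1→slip] = [311, 285, 290]
r8 m[φ1→snow] = [356538, 197664, 355512]
r8 m[φ2→snow] = [14, 15, 22]
r8 m[φ2→sun] = [5577342, 4706418, 5493996]
r8 m[φ3→sprk] = [2959394, 5779684, 7038678]
r8 m[φ3→wet] = [17, 15, 14]
r8 m[φ4→slip] = [17, 11, 21]
r8 m[φ4→rain] = [5878704, 3555604, 6343448]
r8 m[φ5→wet] = [4, 8, 5]
r8 m[slip→φ0] = [5287, 3135, 6090]
r8 m[slip→φ1] = [19686, 10758, 22722]
r8 m[slip→φ4] = [360138, 278730, 313780]
r8 m[snow→φ1] = [14, 15, 22]
r8 m[snow→φ2] = [356538, 197664, 355512]
r8 m[sprk→φ3] = [1, 1, 1]
r8 m[sun→φ2] = [1, 1, 1]
r8 m[wet→φ0] = [68, 120, 70]
r8 m[wet→φ3] = [252928, 435760, 352970]
r8 m[wet→φ5] = [1074944, 817050, 988316]
r8 m[rain→φ4] = [1, 1, 1]
fixed point reached at round 8
b[wet] = ⊗ incoming = [4299776, 6536400, 4941580]

b[wet] = [4299776, 6536400, 4941580]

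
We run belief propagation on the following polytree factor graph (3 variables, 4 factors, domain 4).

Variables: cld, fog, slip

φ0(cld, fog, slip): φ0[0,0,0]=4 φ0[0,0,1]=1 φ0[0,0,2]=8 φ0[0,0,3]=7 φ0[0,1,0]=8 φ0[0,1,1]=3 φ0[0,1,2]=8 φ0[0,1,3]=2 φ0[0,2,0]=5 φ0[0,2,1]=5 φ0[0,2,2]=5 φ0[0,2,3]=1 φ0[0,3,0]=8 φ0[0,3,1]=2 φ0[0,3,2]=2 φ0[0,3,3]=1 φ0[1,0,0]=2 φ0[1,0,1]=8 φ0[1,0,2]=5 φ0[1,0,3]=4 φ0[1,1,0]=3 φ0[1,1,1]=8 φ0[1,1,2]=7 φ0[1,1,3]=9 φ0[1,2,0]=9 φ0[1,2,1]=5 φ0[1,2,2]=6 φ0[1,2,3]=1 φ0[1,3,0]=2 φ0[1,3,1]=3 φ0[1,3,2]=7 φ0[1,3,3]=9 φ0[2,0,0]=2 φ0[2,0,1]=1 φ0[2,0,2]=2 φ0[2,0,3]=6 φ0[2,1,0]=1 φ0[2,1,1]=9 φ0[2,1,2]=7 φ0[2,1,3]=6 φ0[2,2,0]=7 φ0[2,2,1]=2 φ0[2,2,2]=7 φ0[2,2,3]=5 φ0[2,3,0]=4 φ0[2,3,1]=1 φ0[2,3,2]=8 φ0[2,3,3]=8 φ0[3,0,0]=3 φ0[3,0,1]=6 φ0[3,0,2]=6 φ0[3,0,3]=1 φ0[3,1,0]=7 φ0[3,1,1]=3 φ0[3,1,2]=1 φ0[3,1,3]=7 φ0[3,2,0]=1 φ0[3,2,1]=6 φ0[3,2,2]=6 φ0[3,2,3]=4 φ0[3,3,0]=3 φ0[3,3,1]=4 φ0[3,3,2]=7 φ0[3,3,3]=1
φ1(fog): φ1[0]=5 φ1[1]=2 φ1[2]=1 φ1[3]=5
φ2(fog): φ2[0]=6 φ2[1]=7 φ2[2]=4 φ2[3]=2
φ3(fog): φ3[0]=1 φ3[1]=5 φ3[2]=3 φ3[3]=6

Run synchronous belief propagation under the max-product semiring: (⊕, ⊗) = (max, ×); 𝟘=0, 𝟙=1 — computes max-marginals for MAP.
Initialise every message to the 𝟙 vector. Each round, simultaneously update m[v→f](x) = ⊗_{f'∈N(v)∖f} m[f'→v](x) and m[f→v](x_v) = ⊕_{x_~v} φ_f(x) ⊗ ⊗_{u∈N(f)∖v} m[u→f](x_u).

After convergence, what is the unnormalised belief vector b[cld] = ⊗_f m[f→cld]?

b[cld] = [560, 630, 630, 490]

init: all messages = 𝟙 over 4 values
r1 m[φ0→cld] = [8, 9, 9, 7]
r1 m[φ0→fog] = [8, 9, 9, 9]
r1 m[φ0→slip] = [9, 9, 8, 9]
r1 m[φ1→fog] = [5, 2, 1, 5]
r1 m[φ2→fog] = [6, 7, 4, 2]
r1 m[φ3→fog] = [1, 5, 3, 6]
r1 m[cld→φ0] = [1, 1, 1, 1]
r1 m[fog→φ0] = [1, 1, 1, 1]
r1 m[fog→φ1] = [1, 1, 1, 1]
r1 m[fog→φ2] = [1, 1, 1, 1]
r1 m[fog→φ3] = [1, 1, 1, 1]
r1 m[slip→φ0] = [1, 1, 1, 1]
r2 m[φ0→cld] = [8, 9, 9, 7]
r2 m[φ0→fog] = [8, 9, 9, 9]
r2 m[φ0→slip] = [9, 9, 8, 9]
r2 m[φ1→fog] = [5, 2, 1, 5]
r2 m[φ2→fog] = [6, 7, 4, 2]
r2 m[φ3→fog] = [1, 5, 3, 6]
r2 m[cld→φ0] = [1, 1, 1, 1]
r2 m[fog→φ0] = [30, 70, 12, 60]
r2 m[fog→φ1] = [48, 315, 108, 108]
r2 m[fog→φ2] = [40, 90, 27, 270]
r2 m[fog→φ3] = [240, 126, 36, 90]
r2 m[slip→φ0] = [1, 1, 1, 1]
r3 m[φ0→cld] = [560, 630, 630, 490]
r3 m[φ0→fog] = [8, 9, 9, 9]
r3 m[φ0→slip] = [560, 630, 560, 630]
r3 m[φ1→fog] = [5, 2, 1, 5]
r3 m[φ2→fog] = [6, 7, 4, 2]
r3 m[φ3→fog] = [1, 5, 3, 6]
r3 m[cld→φ0] = [1, 1, 1, 1]
r3 m[fog→φ0] = [30, 70, 12, 60]
r3 m[fog→φ1] = [48, 315, 108, 108]
r3 m[fog→φ2] = [40, 90, 27, 270]
r3 m[fog→φ3] = [240, 126, 36, 90]
r3 m[slip→φ0] = [1, 1, 1, 1]
r4 m[φ0→cld] = [560, 630, 630, 490]
r4 m[φ0→fog] = [8, 9, 9, 9]
r4 m[φ0→slip] = [560, 630, 560, 630]
r4 m[φ1→fog] = [5, 2, 1, 5]
r4 m[φ2→fog] = [6, 7, 4, 2]
r4 m[φ3→fog] = [1, 5, 3, 6]
r4 m[cld→φ0] = [1, 1, 1, 1]
r4 m[fog→φ0] = [30, 70, 12, 60]
r4 m[fog→φ1] = [48, 315, 108, 108]
r4 m[fog→φ2] = [40, 90, 27, 270]
r4 m[fog→φ3] = [240, 126, 36, 90]
r4 m[slip→φ0] = [1, 1, 1, 1]
fixed point reached at round 4
b[cld] = ⊗ incoming = [560, 630, 630, 490]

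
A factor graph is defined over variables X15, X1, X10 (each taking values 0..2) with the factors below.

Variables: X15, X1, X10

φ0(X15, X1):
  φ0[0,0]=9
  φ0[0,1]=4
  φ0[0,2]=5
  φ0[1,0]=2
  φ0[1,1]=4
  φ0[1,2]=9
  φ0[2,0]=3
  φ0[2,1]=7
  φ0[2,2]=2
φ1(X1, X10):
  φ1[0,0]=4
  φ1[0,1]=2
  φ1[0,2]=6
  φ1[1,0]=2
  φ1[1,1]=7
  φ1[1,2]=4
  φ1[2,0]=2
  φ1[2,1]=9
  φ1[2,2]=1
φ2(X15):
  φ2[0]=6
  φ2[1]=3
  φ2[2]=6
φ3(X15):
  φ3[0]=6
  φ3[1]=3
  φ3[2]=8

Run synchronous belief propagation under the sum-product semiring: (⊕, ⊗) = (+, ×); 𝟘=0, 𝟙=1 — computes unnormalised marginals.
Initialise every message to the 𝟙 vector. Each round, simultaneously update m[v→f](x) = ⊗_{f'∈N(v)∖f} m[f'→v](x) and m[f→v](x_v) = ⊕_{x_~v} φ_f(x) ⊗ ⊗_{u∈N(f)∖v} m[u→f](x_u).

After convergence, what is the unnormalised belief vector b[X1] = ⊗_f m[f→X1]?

b[X1] = [5832, 6708, 4284]

init: all messages = 𝟙 over 3 values
r1 m[φ0→X15] = [18, 15, 12]
r1 m[φ0→X1] = [14, 15, 16]
r1 m[φ1→X1] = [12, 13, 12]
r1 m[φ1→X10] = [8, 18, 11]
r1 m[φ2→X15] = [6, 3, 6]
r1 m[φ3→X15] = [6, 3, 8]
r1 m[X15→φ0] = [1, 1, 1]
r1 m[X15→φ2] = [1, 1, 1]
r1 m[X15→φ3] = [1, 1, 1]
r1 m[X1→φ0] = [1, 1, 1]
r1 m[X1→φ1] = [1, 1, 1]
r1 m[X10→φ1] = [1, 1, 1]
r2 m[φ0→X15] = [18, 15, 12]
r2 m[φ0→X1] = [14, 15, 16]
r2 m[φ1→X1] = [12, 13, 12]
r2 m[φ1→X10] = [8, 18, 11]
r2 m[φ2→X15] = [6, 3, 6]
r2 m[φ3→X15] = [6, 3, 8]
r2 m[X15→φ0] = [36, 9, 48]
r2 m[X15→φ2] = [108, 45, 96]
r2 m[X15→φ3] = [108, 45, 72]
r2 m[X1→φ0] = [12, 13, 12]
r2 m[X1→φ1] = [14, 15, 16]
r2 m[X10→φ1] = [1, 1, 1]
r3 m[φ0→X15] = [220, 184, 151]
r3 m[φ0→X1] = [486, 516, 357]
r3 m[φ1→X1] = [12, 13, 12]
r3 m[φ1→X10] = [118, 277, 160]
r3 m[φ2→X15] = [6, 3, 6]
r3 m[φ3→X15] = [6, 3, 8]
r3 m[X15→φ0] = [36, 9, 48]
r3 m[X15→φ2] = [108, 45, 96]
r3 m[X15→φ3] = [108, 45, 72]
r3 m[X1→φ0] = [12, 13, 12]
r3 m[X1→φ1] = [14, 15, 16]
r3 m[X10→φ1] = [1, 1, 1]
r4 m[φ0→X15] = [220, 184, 151]
r4 m[φ0→X1] = [486, 516, 357]
r4 m[φ1→X1] = [12, 13, 12]
r4 m[φ1→X10] = [118, 277, 160]
r4 m[φ2→X15] = [6, 3, 6]
r4 m[φ3→X15] = [6, 3, 8]
r4 m[X15→φ0] = [36, 9, 48]
r4 m[X15→φ2] = [1320, 552, 1208]
r4 m[X15→φ3] = [1320, 552, 906]
r4 m[X1→φ0] = [12, 13, 12]
r4 m[X1→φ1] = [486, 516, 357]
r4 m[X10→φ1] = [1, 1, 1]
r5 m[φ0→X15] = [220, 184, 151]
r5 m[φ0→X1] = [486, 516, 357]
r5 m[φ1→X1] = [12, 13, 12]
r5 m[φ1→X10] = [3690, 7797, 5337]
r5 m[φ2→X15] = [6, 3, 6]
r5 m[φ3→X15] = [6, 3, 8]
r5 m[X15→φ0] = [36, 9, 48]
r5 m[X15→φ2] = [1320, 552, 1208]
r5 m[X15→φ3] = [1320, 552, 906]
r5 m[X1→φ0] = [12, 13, 12]
r5 m[X1→φ1] = [486, 516, 357]
r5 m[X10→φ1] = [1, 1, 1]
r6 m[φ0→X15] = [220, 184, 151]
r6 m[φ0→X1] = [486, 516, 357]
r6 m[φ1→X1] = [12, 13, 12]
r6 m[φ1→X10] = [3690, 7797, 5337]
r6 m[φ2→X15] = [6, 3, 6]
r6 m[φ3→X15] = [6, 3, 8]
r6 m[X15→φ0] = [36, 9, 48]
r6 m[X15→φ2] = [1320, 552, 1208]
r6 m[X15→φ3] = [1320, 552, 906]
r6 m[X1→φ0] = [12, 13, 12]
r6 m[X1→φ1] = [486, 516, 357]
r6 m[X10→φ1] = [1, 1, 1]
fixed point reached at round 6
b[X1] = ⊗ incoming = [5832, 6708, 4284]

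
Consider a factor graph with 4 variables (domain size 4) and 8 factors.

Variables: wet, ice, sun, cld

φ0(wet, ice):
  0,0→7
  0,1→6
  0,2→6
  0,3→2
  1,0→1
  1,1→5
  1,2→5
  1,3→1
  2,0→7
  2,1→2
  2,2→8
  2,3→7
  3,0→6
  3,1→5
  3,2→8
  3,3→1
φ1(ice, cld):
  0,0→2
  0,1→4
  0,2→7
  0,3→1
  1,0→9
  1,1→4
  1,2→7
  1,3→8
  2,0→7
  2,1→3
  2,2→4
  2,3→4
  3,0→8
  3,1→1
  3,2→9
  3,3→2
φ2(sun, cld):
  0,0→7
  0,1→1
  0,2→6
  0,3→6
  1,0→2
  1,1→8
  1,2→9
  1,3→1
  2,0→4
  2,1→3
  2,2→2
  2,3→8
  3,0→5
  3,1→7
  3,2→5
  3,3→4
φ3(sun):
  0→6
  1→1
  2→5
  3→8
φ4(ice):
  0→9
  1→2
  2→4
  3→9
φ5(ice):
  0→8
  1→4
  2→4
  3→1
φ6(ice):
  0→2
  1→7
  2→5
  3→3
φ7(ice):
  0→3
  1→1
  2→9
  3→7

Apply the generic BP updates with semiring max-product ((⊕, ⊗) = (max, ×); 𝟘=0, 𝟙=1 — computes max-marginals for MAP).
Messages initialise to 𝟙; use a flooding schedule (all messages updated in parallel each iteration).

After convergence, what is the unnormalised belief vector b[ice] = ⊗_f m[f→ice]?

b[ice] = [846720, 127008, 1693440, 476280]

init: all messages = 𝟙 over 4 values
r1 m[φ0→wet] = [7, 5, 8, 8]
r1 m[φ0→ice] = [7, 6, 8, 7]
r1 m[φ1→ice] = [7, 9, 7, 9]
r1 m[φ1→cld] = [9, 4, 9, 8]
r1 m[φ2→sun] = [7, 9, 8, 7]
r1 m[φ2→cld] = [7, 8, 9, 8]
r1 m[φ3→sun] = [6, 1, 5, 8]
r1 m[φ4→ice] = [9, 2, 4, 9]
r1 m[φ5→ice] = [8, 4, 4, 1]
r1 m[φ6→ice] = [2, 7, 5, 3]
r1 m[φ7→ice] = [3, 1, 9, 7]
r1 m[wet→φ0] = [1, 1, 1, 1]
r1 m[ice→φ0] = [1, 1, 1, 1]
r1 m[ice→φ1] = [1, 1, 1, 1]
r1 m[ice→φ4] = [1, 1, 1, 1]
r1 m[ice→φ5] = [1, 1, 1, 1]
r1 m[ice→φ6] = [1, 1, 1, 1]
r1 m[ice→φ7] = [1, 1, 1, 1]
r1 m[sun→φ2] = [1, 1, 1, 1]
r1 m[sun→φ3] = [1, 1, 1, 1]
r1 m[cld→φ1] = [1, 1, 1, 1]
r1 m[cld→φ2] = [1, 1, 1, 1]
r2 m[φ0→wet] = [7, 5, 8, 8]
r2 m[φ0→ice] = [7, 6, 8, 7]
r2 m[φ1→ice] = [7, 9, 7, 9]
r2 m[φ1→cld] = [9, 4, 9, 8]
r2 m[φ2→sun] = [7, 9, 8, 7]
r2 m[φ2→cld] = [7, 8, 9, 8]
r2 m[φ3→sun] = [6, 1, 5, 8]
r2 m[φ4→ice] = [9, 2, 4, 9]
r2 m[φ5→ice] = [8, 4, 4, 1]
r2 m[φ6→ice] = [2, 7, 5, 3]
r2 m[φ7→ice] = [3, 1, 9, 7]
r2 m[wet→φ0] = [1, 1, 1, 1]
r2 m[ice→φ0] = [3024, 504, 5040, 1701]
r2 m[ice→φ1] = [3024, 336, 5760, 1323]
r2 m[ice→φ4] = [2352, 1512, 10080, 1323]
r2 m[ice→φ5] = [2646, 756, 10080, 11907]
r2 m[ice→φ6] = [10584, 432, 8064, 3969]
r2 m[ice→φ7] = [7056, 3024, 4480, 1701]
r2 m[sun→φ2] = [6, 1, 5, 8]
r2 m[sun→φ3] = [7, 9, 8, 7]
r2 m[cld→φ1] = [7, 8, 9, 8]
r2 m[cld→φ2] = [9, 4, 9, 8]
r3 m[φ0→wet] = [30240, 25200, 40320, 40320]
r3 m[φ0→ice] = [7, 6, 8, 7]
r3 m[φ1→ice] = [63, 64, 49, 81]
r3 m[φ1→cld] = [40320, 17280, 23040, 23040]
r3 m[φ2→sun] = [63, 81, 64, 45]
r3 m[φ2→cld] = [42, 56, 40, 40]
r3 m[φ3→sun] = [6, 1, 5, 8]
r3 m[φ4→ice] = [9, 2, 4, 9]
r3 m[φ5→ice] = [8, 4, 4, 1]
r3 m[φ6→ice] = [2, 7, 5, 3]
r3 m[φ7→ice] = [3, 1, 9, 7]
r3 m[wet→φ0] = [1, 1, 1, 1]
r3 m[ice→φ0] = [3024, 504, 5040, 1701]
r3 m[ice→φ1] = [3024, 336, 5760, 1323]
r3 m[ice→φ4] = [2352, 1512, 10080, 1323]
r3 m[ice→φ5] = [2646, 756, 10080, 11907]
r3 m[ice→φ6] = [10584, 432, 8064, 3969]
r3 m[ice→φ7] = [7056, 3024, 4480, 1701]
r3 m[sun→φ2] = [6, 1, 5, 8]
r3 m[sun→φ3] = [7, 9, 8, 7]
r3 m[cld→φ1] = [7, 8, 9, 8]
r3 m[cld→φ2] = [9, 4, 9, 8]
r4 m[φ0→wet] = [30240, 25200, 40320, 40320]
r4 m[φ0→ice] = [7, 6, 8, 7]
r4 m[φ1→ice] = [63, 64, 49, 81]
r4 m[φ1→cld] = [40320, 17280, 23040, 23040]
r4 m[φ2→sun] = [63, 81, 64, 45]
r4 m[φ2→cld] = [42, 56, 40, 40]
r4 m[φ3→sun] = [6, 1, 5, 8]
r4 m[φ4→ice] = [9, 2, 4, 9]
r4 m[φ5→ice] = [8, 4, 4, 1]
r4 m[φ6→ice] = [2, 7, 5, 3]
r4 m[φ7→ice] = [3, 1, 9, 7]
r4 m[wet→φ0] = [1, 1, 1, 1]
r4 m[ice→φ0] = [27216, 3584, 35280, 15309]
r4 m[ice→φ1] = [3024, 336, 5760, 1323]
r4 m[ice→φ4] = [21168, 10752, 70560, 11907]
r4 m[ice→φ5] = [23814, 5376, 70560, 107163]
r4 m[ice→φ6] = [95256, 3072, 56448, 35721]
r4 m[ice→φ7] = [63504, 21504, 31360, 15309]
r4 m[sun→φ2] = [6, 1, 5, 8]
r4 m[sun→φ3] = [63, 81, 64, 45]
r4 m[cld→φ1] = [42, 56, 40, 40]
r4 m[cld→φ2] = [40320, 17280, 23040, 23040]
r5 m[φ0→wet] = [211680, 176400, 282240, 282240]
r5 m[φ0→ice] = [7, 6, 8, 7]
r5 m[φ1→ice] = [280, 378, 294, 360]
r5 m[φ1→cld] = [40320, 17280, 23040, 23040]
r5 m[φ2→sun] = [282240, 207360, 184320, 201600]
r5 m[φ2→cld] = [42, 56, 40, 40]
r5 m[φ3→sun] = [6, 1, 5, 8]
r5 m[φ4→ice] = [9, 2, 4, 9]
r5 m[φ5→ice] = [8, 4, 4, 1]
r5 m[φ6→ice] = [2, 7, 5, 3]
r5 m[φ7→ice] = [3, 1, 9, 7]
r5 m[wet→φ0] = [1, 1, 1, 1]
r5 m[ice→φ0] = [27216, 3584, 35280, 15309]
r5 m[ice→φ1] = [3024, 336, 5760, 1323]
r5 m[ice→φ4] = [21168, 10752, 70560, 11907]
r5 m[ice→φ5] = [23814, 5376, 70560, 107163]
r5 m[ice→φ6] = [95256, 3072, 56448, 35721]
r5 m[ice→φ7] = [63504, 21504, 31360, 15309]
r5 m[sun→φ2] = [6, 1, 5, 8]
r5 m[sun→φ3] = [63, 81, 64, 45]
r5 m[cld→φ1] = [42, 56, 40, 40]
r5 m[cld→φ2] = [40320, 17280, 23040, 23040]
r6 m[φ0→wet] = [211680, 176400, 282240, 282240]
r6 m[φ0→ice] = [7, 6, 8, 7]
r6 m[φ1→ice] = [280, 378, 294, 360]
r6 m[φ1→cld] = [40320, 17280, 23040, 23040]
r6 m[φ2→sun] = [282240, 207360, 184320, 201600]
r6 m[φ2→cld] = [42, 56, 40, 40]
r6 m[φ3→sun] = [6, 1, 5, 8]
r6 m[φ4→ice] = [9, 2, 4, 9]
r6 m[φ5→ice] = [8, 4, 4, 1]
r6 m[φ6→ice] = [2, 7, 5, 3]
r6 m[φ7→ice] = [3, 1, 9, 7]
r6 m[wet→φ0] = [1, 1, 1, 1]
r6 m[ice→φ0] = [120960, 21168, 211680, 68040]
r6 m[ice→φ1] = [3024, 336, 5760, 1323]
r6 m[ice→φ4] = [94080, 63504, 423360, 52920]
r6 m[ice→φ5] = [105840, 31752, 423360, 476280]
r6 m[ice→φ6] = [423360, 18144, 338688, 158760]
r6 m[ice→φ7] = [282240, 127008, 188160, 68040]
r6 m[sun→φ2] = [6, 1, 5, 8]
r6 m[sun→φ3] = [282240, 207360, 184320, 201600]
r6 m[cld→φ1] = [42, 56, 40, 40]
r6 m[cld→φ2] = [40320, 17280, 23040, 23040]
r7 m[φ0→wet] = [1270080, 1058400, 1693440, 1693440]
r7 m[φ0→ice] = [7, 6, 8, 7]
r7 m[φ1→ice] = [280, 378, 294, 360]
r7 m[φ1→cld] = [40320, 17280, 23040, 23040]
r7 m[φ2→sun] = [282240, 207360, 184320, 201600]
r7 m[φ2→cld] = [42, 56, 40, 40]
r7 m[φ3→sun] = [6, 1, 5, 8]
r7 m[φ4→ice] = [9, 2, 4, 9]
r7 m[φ5→ice] = [8, 4, 4, 1]
r7 m[φ6→ice] = [2, 7, 5, 3]
r7 m[φ7→ice] = [3, 1, 9, 7]
r7 m[wet→φ0] = [1, 1, 1, 1]
r7 m[ice→φ0] = [120960, 21168, 211680, 68040]
r7 m[ice→φ1] = [3024, 336, 5760, 1323]
r7 m[ice→φ4] = [94080, 63504, 423360, 52920]
r7 m[ice→φ5] = [105840, 31752, 423360, 476280]
r7 m[ice→φ6] = [423360, 18144, 338688, 158760]
r7 m[ice→φ7] = [282240, 127008, 188160, 68040]
r7 m[sun→φ2] = [6, 1, 5, 8]
r7 m[sun→φ3] = [282240, 207360, 184320, 201600]
r7 m[cld→φ1] = [42, 56, 40, 40]
r7 m[cld→φ2] = [40320, 17280, 23040, 23040]
r8 m[φ0→wet] = [1270080, 1058400, 1693440, 1693440]
r8 m[φ0→ice] = [7, 6, 8, 7]
r8 m[φ1→ice] = [280, 378, 294, 360]
r8 m[φ1→cld] = [40320, 17280, 23040, 23040]
r8 m[φ2→sun] = [282240, 207360, 184320, 201600]
r8 m[φ2→cld] = [42, 56, 40, 40]
r8 m[φ3→sun] = [6, 1, 5, 8]
r8 m[φ4→ice] = [9, 2, 4, 9]
r8 m[φ5→ice] = [8, 4, 4, 1]
r8 m[φ6→ice] = [2, 7, 5, 3]
r8 m[φ7→ice] = [3, 1, 9, 7]
r8 m[wet→φ0] = [1, 1, 1, 1]
r8 m[ice→φ0] = [120960, 21168, 211680, 68040]
r8 m[ice→φ1] = [3024, 336, 5760, 1323]
r8 m[ice→φ4] = [94080, 63504, 423360, 52920]
r8 m[ice→φ5] = [105840, 31752, 423360, 476280]
r8 m[ice→φ6] = [423360, 18144, 338688, 158760]
r8 m[ice→φ7] = [282240, 127008, 188160, 68040]
r8 m[sun→φ2] = [6, 1, 5, 8]
r8 m[sun→φ3] = [282240, 207360, 184320, 201600]
r8 m[cld→φ1] = [42, 56, 40, 40]
r8 m[cld→φ2] = [40320, 17280, 23040, 23040]
fixed point reached at round 8
b[ice] = ⊗ incoming = [846720, 127008, 1693440, 476280]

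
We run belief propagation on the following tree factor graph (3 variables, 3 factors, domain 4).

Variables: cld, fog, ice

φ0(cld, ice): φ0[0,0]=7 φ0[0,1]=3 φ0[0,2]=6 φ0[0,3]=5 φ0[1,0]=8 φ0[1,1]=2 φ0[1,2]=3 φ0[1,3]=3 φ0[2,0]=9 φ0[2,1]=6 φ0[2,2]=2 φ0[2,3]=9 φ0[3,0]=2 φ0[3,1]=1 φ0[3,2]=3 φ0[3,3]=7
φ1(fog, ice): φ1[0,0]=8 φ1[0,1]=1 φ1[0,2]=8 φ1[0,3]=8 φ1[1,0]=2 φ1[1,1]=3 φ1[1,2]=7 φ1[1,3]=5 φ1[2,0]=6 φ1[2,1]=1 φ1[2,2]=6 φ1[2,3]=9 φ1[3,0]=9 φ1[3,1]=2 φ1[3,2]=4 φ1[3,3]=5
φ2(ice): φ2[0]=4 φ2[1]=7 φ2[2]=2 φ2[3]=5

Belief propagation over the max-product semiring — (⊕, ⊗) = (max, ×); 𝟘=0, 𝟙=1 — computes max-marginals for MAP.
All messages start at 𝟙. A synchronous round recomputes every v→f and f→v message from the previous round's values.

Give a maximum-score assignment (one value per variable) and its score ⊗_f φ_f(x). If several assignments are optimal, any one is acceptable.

init: all messages = 𝟙 over 4 values
r1 m[φ0→cld] = [7, 8, 9, 7]
r1 m[φ0→ice] = [9, 6, 6, 9]
r1 m[φ1→fog] = [8, 7, 9, 9]
r1 m[φ1→ice] = [9, 3, 8, 9]
r1 m[φ2→ice] = [4, 7, 2, 5]
r1 m[cld→φ0] = [1, 1, 1, 1]
r1 m[fog→φ1] = [1, 1, 1, 1]
r1 m[ice→φ0] = [1, 1, 1, 1]
r1 m[ice→φ1] = [1, 1, 1, 1]
r1 m[ice→φ2] = [1, 1, 1, 1]
r2 m[φ0→cld] = [7, 8, 9, 7]
r2 m[φ0→ice] = [9, 6, 6, 9]
r2 m[φ1→fog] = [8, 7, 9, 9]
r2 m[φ1→ice] = [9, 3, 8, 9]
r2 m[φ2→ice] = [4, 7, 2, 5]
r2 m[cld→φ0] = [1, 1, 1, 1]
r2 m[fog→φ1] = [1, 1, 1, 1]
r2 m[ice→φ0] = [36, 21, 16, 45]
r2 m[ice→φ1] = [36, 42, 12, 45]
r2 m[ice→φ2] = [81, 18, 48, 81]
r3 m[φ0→cld] = [252, 288, 405, 315]
r3 m[φ0→ice] = [9, 6, 6, 9]
r3 m[φ1→fog] = [360, 225, 405, 324]
r3 m[φ1→ice] = [9, 3, 8, 9]
r3 m[φ2→ice] = [4, 7, 2, 5]
r3 m[cld→φ0] = [1, 1, 1, 1]
r3 m[fog→φ1] = [1, 1, 1, 1]
r3 m[ice→φ0] = [36, 21, 16, 45]
r3 m[ice→φ1] = [36, 42, 12, 45]
r3 m[ice→φ2] = [81, 18, 48, 81]
r4 m[φ0→cld] = [252, 288, 405, 315]
r4 m[φ0→ice] = [9, 6, 6, 9]
r4 m[φ1→fog] = [360, 225, 405, 324]
r4 m[φ1→ice] = [9, 3, 8, 9]
r4 m[φ2→ice] = [4, 7, 2, 5]
r4 m[cld→φ0] = [1, 1, 1, 1]
r4 m[fog→φ1] = [1, 1, 1, 1]
r4 m[ice→φ0] = [36, 21, 16, 45]
r4 m[ice→φ1] = [36, 42, 12, 45]
r4 m[ice→φ2] = [81, 18, 48, 81]
fixed point reached at round 4
traceback from cld: (cld=2, fog=2, ice=3), score=405

assignment: (cld=2, fog=2, ice=3); score = 405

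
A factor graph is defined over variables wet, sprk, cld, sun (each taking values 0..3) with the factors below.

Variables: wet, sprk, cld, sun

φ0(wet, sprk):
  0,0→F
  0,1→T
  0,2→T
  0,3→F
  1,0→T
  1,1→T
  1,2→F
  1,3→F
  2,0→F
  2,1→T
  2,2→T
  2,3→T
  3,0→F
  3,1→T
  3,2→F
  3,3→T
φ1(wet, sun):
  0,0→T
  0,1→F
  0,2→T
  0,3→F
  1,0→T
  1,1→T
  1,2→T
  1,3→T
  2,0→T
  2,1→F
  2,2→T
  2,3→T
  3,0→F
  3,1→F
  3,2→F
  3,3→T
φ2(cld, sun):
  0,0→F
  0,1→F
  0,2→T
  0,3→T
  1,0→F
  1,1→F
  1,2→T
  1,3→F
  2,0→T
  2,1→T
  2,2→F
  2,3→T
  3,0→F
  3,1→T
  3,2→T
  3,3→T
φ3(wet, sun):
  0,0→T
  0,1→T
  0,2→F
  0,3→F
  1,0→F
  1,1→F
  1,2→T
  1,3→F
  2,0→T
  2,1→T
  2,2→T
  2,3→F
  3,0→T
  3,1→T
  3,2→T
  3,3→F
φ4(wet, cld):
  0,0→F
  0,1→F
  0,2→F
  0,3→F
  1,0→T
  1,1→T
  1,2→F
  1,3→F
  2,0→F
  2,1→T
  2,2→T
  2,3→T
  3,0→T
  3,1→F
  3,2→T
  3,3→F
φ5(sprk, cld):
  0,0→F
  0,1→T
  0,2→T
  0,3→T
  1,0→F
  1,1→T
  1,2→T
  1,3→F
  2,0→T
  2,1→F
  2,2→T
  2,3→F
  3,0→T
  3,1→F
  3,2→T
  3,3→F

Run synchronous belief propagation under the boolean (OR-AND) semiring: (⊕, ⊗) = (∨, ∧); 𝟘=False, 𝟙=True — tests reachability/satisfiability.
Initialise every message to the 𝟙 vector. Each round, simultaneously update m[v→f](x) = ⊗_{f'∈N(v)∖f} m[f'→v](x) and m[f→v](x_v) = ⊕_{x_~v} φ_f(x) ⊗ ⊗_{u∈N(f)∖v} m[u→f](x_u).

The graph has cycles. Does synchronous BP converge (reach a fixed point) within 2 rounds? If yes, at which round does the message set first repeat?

init: all messages = 𝟙 over 4 values
r1 m[φ0→wet] = [T, T, T, T]
r1 m[φ0→sprk] = [T, T, T, T]
r1 m[φ1→wet] = [T, T, T, T]
r1 m[φ1→sun] = [T, T, T, T]
r1 m[φ2→cld] = [T, T, T, T]
r1 m[φ2→sun] = [T, T, T, T]
r1 m[φ3→wet] = [T, T, T, T]
r1 m[φ3→sun] = [T, T, T, F]
r1 m[φ4→wet] = [F, T, T, T]
r1 m[φ4→cld] = [T, T, T, T]
r1 m[φ5→sprk] = [T, T, T, T]
r1 m[φ5→cld] = [T, T, T, T]
r1 m[wet→φ0] = [T, T, T, T]
r1 m[wet→φ1] = [T, T, T, T]
r1 m[wet→φ3] = [T, T, T, T]
r1 m[wet→φ4] = [T, T, T, T]
r1 m[sprk→φ0] = [T, T, T, T]
r1 m[sprk→φ5] = [T, T, T, T]
r1 m[cld→φ2] = [T, T, T, T]
r1 m[cld→φ4] = [T, T, T, T]
r1 m[cld→φ5] = [T, T, T, T]
r1 m[sun→φ1] = [T, T, T, T]
r1 m[sun→φ2] = [T, T, T, T]
r1 m[sun→φ3] = [T, T, T, T]
r2 m[φ0→wet] = [T, T, T, T]
r2 m[φ0→sprk] = [T, T, T, T]
r2 m[φ1→wet] = [T, T, T, T]
r2 m[φ1→sun] = [T, T, T, T]
r2 m[φ2→cld] = [T, T, T, T]
r2 m[φ2→sun] = [T, T, T, T]
r2 m[φ3→wet] = [T, T, T, T]
r2 m[φ3→sun] = [T, T, T, F]
r2 m[φ4→wet] = [F, T, T, T]
r2 m[φ4→cld] = [T, T, T, T]
r2 m[φ5→sprk] = [T, T, T, T]
r2 m[φ5→cld] = [T, T, T, T]
r2 m[wet→φ0] = [F, T, T, T]
r2 m[wet→φ1] = [F, T, T, T]
r2 m[wet→φ3] = [F, T, T, T]
r2 m[wet→φ4] = [T, T, T, T]
r2 m[sprk→φ0] = [T, T, T, T]
r2 m[sprk→φ5] = [T, T, T, T]
r2 m[cld→φ2] = [T, T, T, T]
r2 m[cld→φ4] = [T, T, T, T]
r2 m[cld→φ5] = [T, T, T, T]
r2 m[sun→φ1] = [T, T, T, F]
r2 m[sun→φ2] = [T, T, T, F]
r2 m[sun→φ3] = [T, T, T, T]
no fixed point within 2 rounds

NOT CONVERGED within 2 rounds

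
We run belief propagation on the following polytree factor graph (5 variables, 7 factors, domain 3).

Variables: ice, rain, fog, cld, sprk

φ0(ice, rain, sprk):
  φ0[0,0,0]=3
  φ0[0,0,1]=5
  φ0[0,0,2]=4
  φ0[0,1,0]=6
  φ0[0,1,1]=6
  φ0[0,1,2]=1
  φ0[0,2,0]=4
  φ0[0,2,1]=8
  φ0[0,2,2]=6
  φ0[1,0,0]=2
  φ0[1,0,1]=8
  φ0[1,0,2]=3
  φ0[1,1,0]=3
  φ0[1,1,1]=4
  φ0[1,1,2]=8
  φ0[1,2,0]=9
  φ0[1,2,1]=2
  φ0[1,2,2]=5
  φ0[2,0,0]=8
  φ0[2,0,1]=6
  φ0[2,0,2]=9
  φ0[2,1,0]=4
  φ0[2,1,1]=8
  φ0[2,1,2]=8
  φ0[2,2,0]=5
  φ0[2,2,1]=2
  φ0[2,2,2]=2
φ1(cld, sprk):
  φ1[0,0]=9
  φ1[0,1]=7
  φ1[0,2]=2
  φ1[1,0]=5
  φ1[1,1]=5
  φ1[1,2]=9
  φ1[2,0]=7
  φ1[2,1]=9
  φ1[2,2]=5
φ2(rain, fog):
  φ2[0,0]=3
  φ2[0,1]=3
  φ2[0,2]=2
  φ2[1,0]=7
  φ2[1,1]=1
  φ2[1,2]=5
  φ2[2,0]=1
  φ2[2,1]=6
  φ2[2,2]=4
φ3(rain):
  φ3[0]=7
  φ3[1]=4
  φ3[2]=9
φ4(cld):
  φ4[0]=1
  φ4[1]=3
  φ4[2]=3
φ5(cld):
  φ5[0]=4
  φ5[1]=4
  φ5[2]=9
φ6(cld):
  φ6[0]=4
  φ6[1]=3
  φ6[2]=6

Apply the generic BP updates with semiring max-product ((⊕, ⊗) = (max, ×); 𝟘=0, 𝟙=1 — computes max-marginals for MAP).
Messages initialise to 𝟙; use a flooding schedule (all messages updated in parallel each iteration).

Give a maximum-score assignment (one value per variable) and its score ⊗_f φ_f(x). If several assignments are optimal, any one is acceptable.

assignment: (ice=0, rain=2, fog=1, cld=2, sprk=1); score = 629856

init: all messages = 𝟙 over 3 values
r1 m[φ0→ice] = [8, 9, 9]
r1 m[φ0→rain] = [9, 8, 9]
r1 m[φ0→sprk] = [9, 8, 9]
r1 m[φ1→cld] = [9, 9, 9]
r1 m[φ1→sprk] = [9, 9, 9]
r1 m[φ2→rain] = [3, 7, 6]
r1 m[φ2→fog] = [7, 6, 5]
r1 m[φ3→rain] = [7, 4, 9]
r1 m[φ4→cld] = [1, 3, 3]
r1 m[φ5→cld] = [4, 4, 9]
r1 m[φ6→cld] = [4, 3, 6]
r1 m[ice→φ0] = [1, 1, 1]
r1 m[rain→φ0] = [1, 1, 1]
r1 m[rain→φ2] = [1, 1, 1]
r1 m[rain→φ3] = [1, 1, 1]
r1 m[fog→φ2] = [1, 1, 1]
r1 m[cld→φ1] = [1, 1, 1]
r1 m[cld→φ4] = [1, 1, 1]
r1 m[cld→φ5] = [1, 1, 1]
r1 m[cld→φ6] = [1, 1, 1]
r1 m[sprk→φ0] = [1, 1, 1]
r1 m[sprk→φ1] = [1, 1, 1]
r2 m[φ0→ice] = [8, 9, 9]
r2 m[φ0→rain] = [9, 8, 9]
r2 m[φ0→sprk] = [9, 8, 9]
r2 m[φ1→cld] = [9, 9, 9]
r2 m[φ1→sprk] = [9, 9, 9]
r2 m[φ2→rain] = [3, 7, 6]
r2 m[φ2→fog] = [7, 6, 5]
r2 m[φ3→rain] = [7, 4, 9]
r2 m[φ4→cld] = [1, 3, 3]
r2 m[φ5→cld] = [4, 4, 9]
r2 m[φ6→cld] = [4, 3, 6]
r2 m[ice→φ0] = [1, 1, 1]
r2 m[rain→φ0] = [21, 28, 54]
r2 m[rain→φ2] = [63, 32, 81]
r2 m[rain→φ3] = [27, 56, 54]
r2 m[fog→φ2] = [1, 1, 1]
r2 m[cld→φ1] = [16, 36, 162]
r2 m[cld→φ4] = [144, 108, 486]
r2 m[cld→φ5] = [36, 81, 162]
r2 m[cld→φ6] = [36, 108, 243]
r2 m[sprk→φ0] = [9, 9, 9]
r2 m[sprk→φ1] = [9, 8, 9]
r3 m[φ0→ice] = [3888, 4374, 2430]
r3 m[φ0→rain] = [81, 72, 81]
r3 m[φ0→sprk] = [486, 432, 324]
r3 m[φ1→cld] = [81, 81, 72]
r3 m[φ1→sprk] = [1134, 1458, 810]
r3 m[φ2→rain] = [3, 7, 6]
r3 m[φ2→fog] = [224, 486, 324]
r3 m[φ3→rain] = [7, 4, 9]
r3 m[φ4→cld] = [1, 3, 3]
r3 m[φ5→cld] = [4, 4, 9]
r3 m[φ6→cld] = [4, 3, 6]
r3 m[ice→φ0] = [1, 1, 1]
r3 m[rain→φ0] = [21, 28, 54]
r3 m[rain→φ2] = [63, 32, 81]
r3 m[rain→φ3] = [27, 56, 54]
r3 m[fog→φ2] = [1, 1, 1]
r3 m[cld→φ1] = [16, 36, 162]
r3 m[cld→φ4] = [144, 108, 486]
r3 m[cld→φ5] = [36, 81, 162]
r3 m[cld→φ6] = [36, 108, 243]
r3 m[sprk→φ0] = [9, 9, 9]
r3 m[sprk→φ1] = [9, 8, 9]
r4 m[φ0→ice] = [3888, 4374, 2430]
r4 m[φ0→rain] = [81, 72, 81]
r4 m[φ0→sprk] = [486, 432, 324]
r4 m[φ1→cld] = [81, 81, 72]
r4 m[φ1→sprk] = [1134, 1458, 810]
r4 m[φ2→rain] = [3, 7, 6]
r4 m[φ2→fog] = [224, 486, 324]
r4 m[φ3→rain] = [7, 4, 9]
r4 m[φ4→cld] = [1, 3, 3]
r4 m[φ5→cld] = [4, 4, 9]
r4 m[φ6→cld] = [4, 3, 6]
r4 m[ice→φ0] = [1, 1, 1]
r4 m[rain→φ0] = [21, 28, 54]
r4 m[rain→φ2] = [567, 288, 729]
r4 m[rain→φ3] = [243, 504, 486]
r4 m[fog→φ2] = [1, 1, 1]
r4 m[cld→φ1] = [16, 36, 162]
r4 m[cld→φ4] = [1296, 972, 3888]
r4 m[cld→φ5] = [324, 729, 1296]
r4 m[cld→φ6] = [324, 972, 1944]
r4 m[sprk→φ0] = [1134, 1458, 810]
r4 m[sprk→φ1] = [486, 432, 324]
r5 m[φ0→ice] = [629856, 551124, 326592]
r5 m[φ0→rain] = [11664, 11664, 11664]
r5 m[φ0→sprk] = [486, 432, 324]
r5 m[φ1→cld] = [4374, 2916, 3888]
r5 m[φ1→sprk] = [1134, 1458, 810]
r5 m[φ2→rain] = [3, 7, 6]
r5 m[φ2→fog] = [2016, 4374, 2916]
r5 m[φ3→rain] = [7, 4, 9]
r5 m[φ4→cld] = [1, 3, 3]
r5 m[φ5→cld] = [4, 4, 9]
r5 m[φ6→cld] = [4, 3, 6]
r5 m[ice→φ0] = [1, 1, 1]
r5 m[rain→φ0] = [21, 28, 54]
r5 m[rain→φ2] = [567, 288, 729]
r5 m[rain→φ3] = [243, 504, 486]
r5 m[fog→φ2] = [1, 1, 1]
r5 m[cld→φ1] = [16, 36, 162]
r5 m[cld→φ4] = [1296, 972, 3888]
r5 m[cld→φ5] = [324, 729, 1296]
r5 m[cld→φ6] = [324, 972, 1944]
r5 m[sprk→φ0] = [1134, 1458, 810]
r5 m[sprk→φ1] = [486, 432, 324]
r6 m[φ0→ice] = [629856, 551124, 326592]
r6 m[φ0→rain] = [11664, 11664, 11664]
r6 m[φ0→sprk] = [486, 432, 324]
r6 m[φ1→cld] = [4374, 2916, 3888]
r6 m[φ1→sprk] = [1134, 1458, 810]
r6 m[φ2→rain] = [3, 7, 6]
r6 m[φ2→fog] = [2016, 4374, 2916]
r6 m[φ3→rain] = [7, 4, 9]
r6 m[φ4→cld] = [1, 3, 3]
r6 m[φ5→cld] = [4, 4, 9]
r6 m[φ6→cld] = [4, 3, 6]
r6 m[ice→φ0] = [1, 1, 1]
r6 m[rain→φ0] = [21, 28, 54]
r6 m[rain→φ2] = [81648, 46656, 104976]
r6 m[rain→φ3] = [34992, 81648, 69984]
r6 m[fog→φ2] = [1, 1, 1]
r6 m[cld→φ1] = [16, 36, 162]
r6 m[cld→φ4] = [69984, 34992, 209952]
r6 m[cld→φ5] = [17496, 26244, 69984]
r6 m[cld→φ6] = [17496, 34992, 104976]
r6 m[sprk→φ0] = [1134, 1458, 810]
r6 m[sprk→φ1] = [486, 432, 324]
r7 m[φ0→ice] = [629856, 551124, 326592]
r7 m[φ0→rain] = [11664, 11664, 11664]
r7 m[φ0→sprk] = [486, 432, 324]
r7 m[φ1→cld] = [4374, 2916, 3888]
r7 m[φ1→sprk] = [1134, 1458, 810]
r7 m[φ2→rain] = [3, 7, 6]
r7 m[φ2→fog] = [326592, 629856, 419904]
r7 m[φ3→rain] = [7, 4, 9]
r7 m[φ4→cld] = [1, 3, 3]
r7 m[φ5→cld] = [4, 4, 9]
r7 m[φ6→cld] = [4, 3, 6]
r7 m[ice→φ0] = [1, 1, 1]
r7 m[rain→φ0] = [21, 28, 54]
r7 m[rain→φ2] = [81648, 46656, 104976]
r7 m[rain→φ3] = [34992, 81648, 69984]
r7 m[fog→φ2] = [1, 1, 1]
r7 m[cld→φ1] = [16, 36, 162]
r7 m[cld→φ4] = [69984, 34992, 209952]
r7 m[cld→φ5] = [17496, 26244, 69984]
r7 m[cld→φ6] = [17496, 34992, 104976]
r7 m[sprk→φ0] = [1134, 1458, 810]
r7 m[sprk→φ1] = [486, 432, 324]
r8 m[φ0→ice] = [629856, 551124, 326592]
r8 m[φ0→rain] = [11664, 11664, 11664]
r8 m[φ0→sprk] = [486, 432, 324]
r8 m[φ1→cld] = [4374, 2916, 3888]
r8 m[φ1→sprk] = [1134, 1458, 810]
r8 m[φ2→rain] = [3, 7, 6]
r8 m[φ2→fog] = [326592, 629856, 419904]
r8 m[φ3→rain] = [7, 4, 9]
r8 m[φ4→cld] = [1, 3, 3]
r8 m[φ5→cld] = [4, 4, 9]
r8 m[φ6→cld] = [4, 3, 6]
r8 m[ice→φ0] = [1, 1, 1]
r8 m[rain→φ0] = [21, 28, 54]
r8 m[rain→φ2] = [81648, 46656, 104976]
r8 m[rain→φ3] = [34992, 81648, 69984]
r8 m[fog→φ2] = [1, 1, 1]
r8 m[cld→φ1] = [16, 36, 162]
r8 m[cld→φ4] = [69984, 34992, 209952]
r8 m[cld→φ5] = [17496, 26244, 69984]
r8 m[cld→φ6] = [17496, 34992, 104976]
r8 m[sprk→φ0] = [1134, 1458, 810]
r8 m[sprk→φ1] = [486, 432, 324]
fixed point reached at round 8
traceback from ice: (ice=0, rain=2, fog=1, cld=2, sprk=1), score=629856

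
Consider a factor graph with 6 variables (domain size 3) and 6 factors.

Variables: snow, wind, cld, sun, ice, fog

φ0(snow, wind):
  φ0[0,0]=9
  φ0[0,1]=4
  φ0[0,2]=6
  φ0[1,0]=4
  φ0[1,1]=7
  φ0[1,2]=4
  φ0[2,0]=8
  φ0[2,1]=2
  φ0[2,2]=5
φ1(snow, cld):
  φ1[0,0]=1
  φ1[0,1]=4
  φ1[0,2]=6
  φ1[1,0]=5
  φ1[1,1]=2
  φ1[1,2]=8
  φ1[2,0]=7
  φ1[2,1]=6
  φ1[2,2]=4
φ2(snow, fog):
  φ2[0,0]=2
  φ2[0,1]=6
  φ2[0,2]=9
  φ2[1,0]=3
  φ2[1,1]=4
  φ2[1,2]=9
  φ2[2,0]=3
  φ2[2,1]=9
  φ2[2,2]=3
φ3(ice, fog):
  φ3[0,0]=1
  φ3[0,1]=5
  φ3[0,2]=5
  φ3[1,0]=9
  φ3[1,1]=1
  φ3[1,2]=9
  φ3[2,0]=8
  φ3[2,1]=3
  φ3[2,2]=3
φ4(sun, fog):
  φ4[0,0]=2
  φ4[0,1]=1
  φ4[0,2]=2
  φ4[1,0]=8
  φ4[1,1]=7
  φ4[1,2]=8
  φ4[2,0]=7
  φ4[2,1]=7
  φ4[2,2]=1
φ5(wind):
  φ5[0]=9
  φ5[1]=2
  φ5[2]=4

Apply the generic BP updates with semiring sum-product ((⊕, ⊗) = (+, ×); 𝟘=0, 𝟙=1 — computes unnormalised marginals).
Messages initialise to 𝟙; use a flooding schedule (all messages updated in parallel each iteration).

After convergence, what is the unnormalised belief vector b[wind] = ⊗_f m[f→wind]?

init: all messages = 𝟙 over 3 values
r1 m[φ0→snow] = [19, 15, 15]
r1 m[φ0→wind] = [21, 13, 15]
r1 m[φ1→snow] = [11, 15, 17]
r1 m[φ1→cld] = [13, 12, 18]
r1 m[φ2→snow] = [17, 16, 15]
r1 m[φ2→fog] = [8, 19, 21]
r1 m[φ3→ice] = [11, 19, 14]
r1 m[φ3→fog] = [18, 9, 17]
r1 m[φ4→sun] = [5, 23, 15]
r1 m[φ4→fog] = [17, 15, 11]
r1 m[φ5→wind] = [9, 2, 4]
r1 m[snow→φ0] = [1, 1, 1]
r1 m[snow→φ1] = [1, 1, 1]
r1 m[snow→φ2] = [1, 1, 1]
r1 m[wind→φ0] = [1, 1, 1]
r1 m[wind→φ5] = [1, 1, 1]
r1 m[cld→φ1] = [1, 1, 1]
r1 m[sun→φ4] = [1, 1, 1]
r1 m[ice→φ3] = [1, 1, 1]
r1 m[fog→φ2] = [1, 1, 1]
r1 m[fog→φ3] = [1, 1, 1]
r1 m[fog→φ4] = [1, 1, 1]
r2 m[φ0→snow] = [19, 15, 15]
r2 m[φ0→wind] = [21, 13, 15]
r2 m[φ1→snow] = [11, 15, 17]
r2 m[φ1→cld] = [13, 12, 18]
r2 m[φ2→snow] = [17, 16, 15]
r2 m[φ2→fog] = [8, 19, 21]
r2 m[φ3→ice] = [11, 19, 14]
r2 m[φ3→fog] = [18, 9, 17]
r2 m[φ4→sun] = [5, 23, 15]
r2 m[φ4→fog] = [17, 15, 11]
r2 m[φ5→wind] = [9, 2, 4]
r2 m[snow→φ0] = [187, 240, 255]
r2 m[snow→φ1] = [323, 240, 225]
r2 m[snow→φ2] = [209, 225, 255]
r2 m[wind→φ0] = [9, 2, 4]
r2 m[wind→φ5] = [21, 13, 15]
r2 m[cld→φ1] = [1, 1, 1]
r2 m[sun→φ4] = [1, 1, 1]
r2 m[ice→φ3] = [1, 1, 1]
r2 m[fog→φ2] = [306, 135, 187]
r2 m[fog→φ3] = [136, 285, 231]
r2 m[fog→φ4] = [144, 171, 357]
r3 m[φ0→snow] = [113, 66, 96]
r3 m[φ0→wind] = [4683, 2938, 3357]
r3 m[φ1→snow] = [11, 15, 17]
r3 m[φ1→cld] = [3098, 3122, 4758]
r3 m[φ2→snow] = [3105, 3141, 2694]
r3 m[φ2→fog] = [1858, 4449, 4671]
r3 m[φ3→ice] = [2716, 3588, 2636]
r3 m[φ3→fog] = [18, 9, 17]
r3 m[φ4→sun] = [1173, 5205, 2562]
r3 m[φ4→fog] = [17, 15, 11]
r3 m[φ5→wind] = [9, 2, 4]
r3 m[snow→φ0] = [187, 240, 255]
r3 m[snow→φ1] = [323, 240, 225]
r3 m[snow→φ2] = [209, 225, 255]
r3 m[wind→φ0] = [9, 2, 4]
r3 m[wind→φ5] = [21, 13, 15]
r3 m[cld→φ1] = [1, 1, 1]
r3 m[sun→φ4] = [1, 1, 1]
r3 m[ice→φ3] = [1, 1, 1]
r3 m[fog→φ2] = [306, 135, 187]
r3 m[fog→φ3] = [136, 285, 231]
r3 m[fog→φ4] = [144, 171, 357]
r4 m[φ0→snow] = [113, 66, 96]
r4 m[φ0→wind] = [4683, 2938, 3357]
r4 m[φ1→snow] = [11, 15, 17]
r4 m[φ1→cld] = [3098, 3122, 4758]
r4 m[φ2→snow] = [3105, 3141, 2694]
r4 m[φ2→fog] = [1858, 4449, 4671]
r4 m[φ3→ice] = [2716, 3588, 2636]
r4 m[φ3→fog] = [18, 9, 17]
r4 m[φ4→sun] = [1173, 5205, 2562]
r4 m[φ4→fog] = [17, 15, 11]
r4 m[φ5→wind] = [9, 2, 4]
r4 m[snow→φ0] = [34155, 47115, 45798]
r4 m[snow→φ1] = [350865, 207306, 258624]
r4 m[snow→φ2] = [1243, 990, 1632]
r4 m[wind→φ0] = [9, 2, 4]
r4 m[wind→φ5] = [4683, 2938, 3357]
r4 m[cld→φ1] = [1, 1, 1]
r4 m[sun→φ4] = [1, 1, 1]
r4 m[ice→φ3] = [1, 1, 1]
r4 m[fog→φ2] = [306, 135, 187]
r4 m[fog→φ3] = [31586, 66735, 51381]
r4 m[fog→φ4] = [33444, 40041, 79407]
r5 m[φ0→snow] = [113, 66, 96]
r5 m[φ0→wind] = [862239, 558021, 622380]
r5 m[φ1→snow] = [11, 15, 17]
r5 m[φ1→cld] = [3197763, 3369816, 4798134]
r5 m[φ2→snow] = [3105, 3141, 2694]
r5 m[φ2→fog] = [10352, 26106, 24993]
r5 m[φ3→ice] = [622166, 813438, 607036]
r5 m[φ3→fog] = [18, 9, 17]
r5 m[φ4→sun] = [265743, 1183095, 593802]
r5 m[φ4→fog] = [17, 15, 11]
r5 m[φ5→wind] = [9, 2, 4]
r5 m[snow→φ0] = [34155, 47115, 45798]
r5 m[snow→φ1] = [350865, 207306, 258624]
r5 m[snow→φ2] = [1243, 990, 1632]
r5 m[wind→φ0] = [9, 2, 4]
r5 m[wind→φ5] = [4683, 2938, 3357]
r5 m[cld→φ1] = [1, 1, 1]
r5 m[sun→φ4] = [1, 1, 1]
r5 m[ice→φ3] = [1, 1, 1]
r5 m[fog→φ2] = [306, 135, 187]
r5 m[fog→φ3] = [31586, 66735, 51381]
r5 m[fog→φ4] = [33444, 40041, 79407]
r6 m[φ0→snow] = [113, 66, 96]
r6 m[φ0→wind] = [862239, 558021, 622380]
r6 m[φ1→snow] = [11, 15, 17]
r6 m[φ1→cld] = [3197763, 3369816, 4798134]
r6 m[φ2→snow] = [3105, 3141, 2694]
r6 m[φ2→fog] = [10352, 26106, 24993]
r6 m[φ3→ice] = [622166, 813438, 607036]
r6 m[φ3→fog] = [18, 9, 17]
r6 m[φ4→sun] = [265743, 1183095, 593802]
r6 m[φ4→fog] = [17, 15, 11]
r6 m[φ5→wind] = [9, 2, 4]
r6 m[snow→φ0] = [34155, 47115, 45798]
r6 m[snow→φ1] = [350865, 207306, 258624]
r6 m[snow→φ2] = [1243, 990, 1632]
r6 m[wind→φ0] = [9, 2, 4]
r6 m[wind→φ5] = [862239, 558021, 622380]
r6 m[cld→φ1] = [1, 1, 1]
r6 m[sun→φ4] = [1, 1, 1]
r6 m[ice→φ3] = [1, 1, 1]
r6 m[fog→φ2] = [306, 135, 187]
r6 m[fog→φ3] = [175984, 391590, 274923]
r6 m[fog→φ4] = [186336, 234954, 424881]
r7 m[φ0→snow] = [113, 66, 96]
r7 m[φ0→wind] = [862239, 558021, 622380]
r7 m[φ1→snow] = [11, 15, 17]
r7 m[φ1→cld] = [3197763, 3369816, 4798134]
r7 m[φ2→snow] = [3105, 3141, 2694]
r7 m[φ2→fog] = [10352, 26106, 24993]
r7 m[φ3→ice] = [3508549, 4449753, 3407411]
r7 m[φ3→fog] = [18, 9, 17]
r7 m[φ4→sun] = [1457388, 6534414, 3373911]
r7 m[φ4→fog] = [17, 15, 11]
r7 m[φ5→wind] = [9, 2, 4]
r7 m[snow→φ0] = [34155, 47115, 45798]
r7 m[snow→φ1] = [350865, 207306, 258624]
r7 m[snow→φ2] = [1243, 990, 1632]
r7 m[wind→φ0] = [9, 2, 4]
r7 m[wind→φ5] = [862239, 558021, 622380]
r7 m[cld→φ1] = [1, 1, 1]
r7 m[sun→φ4] = [1, 1, 1]
r7 m[ice→φ3] = [1, 1, 1]
r7 m[fog→φ2] = [306, 135, 187]
r7 m[fog→φ3] = [175984, 391590, 274923]
r7 m[fog→φ4] = [186336, 234954, 424881]
r8 m[φ0→snow] = [113, 66, 96]
r8 m[φ0→wind] = [862239, 558021, 622380]
r8 m[φ1→snow] = [11, 15, 17]
r8 m[φ1→cld] = [3197763, 3369816, 4798134]
r8 m[φ2→snow] = [3105, 3141, 2694]
r8 m[φ2→fog] = [10352, 26106, 24993]
r8 m[φ3→ice] = [3508549, 4449753, 3407411]
r8 m[φ3→fog] = [18, 9, 17]
r8 m[φ4→sun] = [1457388, 6534414, 3373911]
r8 m[φ4→fog] = [17, 15, 11]
r8 m[φ5→wind] = [9, 2, 4]
r8 m[snow→φ0] = [34155, 47115, 45798]
r8 m[snow→φ1] = [350865, 207306, 258624]
r8 m[snow→φ2] = [1243, 990, 1632]
r8 m[wind→φ0] = [9, 2, 4]
r8 m[wind→φ5] = [862239, 558021, 622380]
r8 m[cld→φ1] = [1, 1, 1]
r8 m[sun→φ4] = [1, 1, 1]
r8 m[ice→φ3] = [1, 1, 1]
r8 m[fog→φ2] = [306, 135, 187]
r8 m[fog→φ3] = [175984, 391590, 274923]
r8 m[fog→φ4] = [186336, 234954, 424881]
fixed point reached at round 8
b[wind] = ⊗ incoming = [7760151, 1116042, 2489520]

b[wind] = [7760151, 1116042, 2489520]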